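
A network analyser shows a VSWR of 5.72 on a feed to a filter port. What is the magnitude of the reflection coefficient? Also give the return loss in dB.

|Γ| ≈ 0.702; return loss ≈ 3.07 dB

|Γ| = (S − 1)/(S + 1) = (5.72 − 1)/(5.72 + 1) = 4.72/6.72
RL = −20·log₁₀|Γ| = −20·log₁₀(0.702)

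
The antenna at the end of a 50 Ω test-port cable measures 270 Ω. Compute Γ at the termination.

Γ = 0.688

Γ = (Z_L − Z_0)/(Z_L + Z_0) = (270 − 50)/(270 + 50) = 220/320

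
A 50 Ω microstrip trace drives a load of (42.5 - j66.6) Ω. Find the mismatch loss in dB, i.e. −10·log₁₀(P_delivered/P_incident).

Γ = (-7.5 − j66.6)/(92.5 − j66.6), |Γ| = 0.588
|Γ|² = 0.346, so P_del/P_inc = 1 − |Γ|² = 0.654
ML = −10·log₁₀(1 − |Γ|²)

mismatch loss ≈ 1.84 dB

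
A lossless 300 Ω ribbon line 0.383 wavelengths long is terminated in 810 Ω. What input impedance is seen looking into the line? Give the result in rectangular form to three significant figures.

Z_in ≈ 212 + j245 Ω

βl = 2π × 0.383 = 138°
tan(βl) = tan(138°) = -0.904
Z_in = Z_0·(Z_L + jZ_0·tanβl)/(Z_0 + jZ_L·tanβl)
     = 300·(810 − j271)/(300 − j732)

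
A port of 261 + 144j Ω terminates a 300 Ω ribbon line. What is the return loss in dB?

RL ≈ 11.8 dB

Γ = (-39 + j144)/(561 + j144), |Γ| = 0.258
RL = −20·log₁₀|Γ| = −20·log₁₀(0.258)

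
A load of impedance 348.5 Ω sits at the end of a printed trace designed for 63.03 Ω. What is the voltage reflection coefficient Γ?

Γ = 0.694

Γ = (Z_L − Z_0)/(Z_L + Z_0) = (348.5 − 63.03)/(348.5 + 63.03) = 285.5/411.5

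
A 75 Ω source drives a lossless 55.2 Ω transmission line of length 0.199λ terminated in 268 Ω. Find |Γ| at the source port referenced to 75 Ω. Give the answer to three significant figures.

βl = 2π × 0.199 = 71.6°
tan(βl) = 3.01
Z_in = Z_0·(Z_L + jZ_0·tanβl)/(Z_0 + jZ_L·tanβl) = 12.6 − j17.5 Ω
Γ_s = (Z_in − Z_s)/(Z_in + Z_s) = (-62.4 − j17.5)/(87.6 − j17.5), |Γ_s| = 0.726

|Γ| ≈ 0.726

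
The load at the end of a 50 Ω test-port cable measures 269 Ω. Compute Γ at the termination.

Γ = 0.687

Γ = (Z_L − Z_0)/(Z_L + Z_0) = (269 − 50)/(269 + 50) = 219/319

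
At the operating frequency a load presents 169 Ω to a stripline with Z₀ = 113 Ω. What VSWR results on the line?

VSWR ≈ 1.5

Γ = (169 − 113)/(169 + 113) = 0.199
VSWR = (1 + 0.199)/(1 − 0.199)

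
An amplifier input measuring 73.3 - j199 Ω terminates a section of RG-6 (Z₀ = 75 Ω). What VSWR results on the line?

VSWR ≈ 9.09

Γ = (Z_L − Z_0)/(Z_L + Z_0) = (-1.7 − j199)/(148.3 − j199)
|Γ| = 199/248 = 0.802
VSWR = (1 + |Γ|)/(1 − |Γ|) = 1.8/0.198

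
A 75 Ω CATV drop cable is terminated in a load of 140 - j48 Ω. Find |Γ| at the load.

|Γ| ≈ 0.367

Γ = (Z_L − Z_0)/(Z_L + Z_0) = (65 − j48)/(215 − j48)
|Γ| = 80.8/220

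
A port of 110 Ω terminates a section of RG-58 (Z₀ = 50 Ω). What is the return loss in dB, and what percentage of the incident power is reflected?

RL ≈ 8.52 dB; 14.1% of incident power reflected

Γ = (110 − 50)/(110 + 50) = 0.375
RL = −20·log₁₀(0.375) = 8.52 dB
P_refl/P_inc = |Γ|² = 0.141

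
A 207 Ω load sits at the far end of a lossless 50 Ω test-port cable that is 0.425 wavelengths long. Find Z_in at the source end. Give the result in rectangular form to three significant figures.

Z_in ≈ 47.8 + j75.4 Ω

βl = 2π × 0.425 = 153°
tan(βl) = tan(153°) = -0.51
Z_in = Z_0·(Z_L + jZ_0·tanβl)/(Z_0 + jZ_L·tanβl)
     = 50·(207 − j25.5)/(50 − j105)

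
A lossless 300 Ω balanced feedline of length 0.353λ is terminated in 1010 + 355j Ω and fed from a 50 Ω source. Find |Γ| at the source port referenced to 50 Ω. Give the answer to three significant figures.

βl = 2π × 0.353 = 127°
tan(βl) = -1.32
Z_in = Z_0·(Z_L + jZ_0·tanβl)/(Z_0 + jZ_L·tanβl) = 105 + j166 Ω
Γ_s = (Z_in − Z_s)/(Z_in + Z_s) = (55.1 + j166)/(155 + j166), |Γ_s| = 0.77

|Γ| ≈ 0.77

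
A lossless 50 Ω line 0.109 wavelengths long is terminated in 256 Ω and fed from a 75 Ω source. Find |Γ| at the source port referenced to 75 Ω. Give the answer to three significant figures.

|Γ| ≈ 0.675

βl = 2π × 0.109 = 39.2°
tan(βl) = 0.817
Z_in = Z_0·(Z_L + jZ_0·tanβl)/(Z_0 + jZ_L·tanβl) = 23.1 − j55.7 Ω
Γ_s = (Z_in − Z_s)/(Z_in + Z_s) = (-51.9 − j55.7)/(98.1 − j55.7), |Γ_s| = 0.675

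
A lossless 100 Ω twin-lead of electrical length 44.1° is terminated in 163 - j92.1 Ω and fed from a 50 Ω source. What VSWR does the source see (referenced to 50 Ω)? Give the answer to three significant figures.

VSWR ≈ 2.19

tan(βl) = 0.969
Z_in = Z_0·(Z_L + jZ_0·tanβl)/(Z_0 + jZ_L·tanβl) = 52 − j40.9 Ω
Γ_s = (Z_in − Z_s)/(Z_in + Z_s) = (2.01 − j40.9)/(102 − j40.9), |Γ_s| = 0.372
VSWR = (1 + |Γ_s|)/(1 − |Γ_s|)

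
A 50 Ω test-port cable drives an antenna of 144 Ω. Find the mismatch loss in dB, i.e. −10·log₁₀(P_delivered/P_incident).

Γ = (144 − 50)/(144 + 50) = 0.485
|Γ|² = 0.235, so P_del/P_inc = 1 − |Γ|² = 0.765
ML = −10·log₁₀(1 − |Γ|²)

mismatch loss ≈ 1.16 dB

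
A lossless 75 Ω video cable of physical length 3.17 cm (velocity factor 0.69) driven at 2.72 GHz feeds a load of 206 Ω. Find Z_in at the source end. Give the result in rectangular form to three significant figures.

λ = v/f = 0.69·c / 2.72 GHz = 0.0761 m
βl = 2π·l/λ = 2π × 0.417 = 150°
tan(βl) = tan(150°) = -0.578
Z_in = Z_0·(Z_L + jZ_0·tanβl)/(Z_0 + jZ_L·tanβl)
     = 75·(206 − j43.4)/(75 − j119)

Z_in ≈ 78 + j80.6 Ω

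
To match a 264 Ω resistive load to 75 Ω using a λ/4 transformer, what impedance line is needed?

Z_qwt = √(Z_0·R_L) = √(75 × 264) = √19800

Z_qwt ≈ 141 Ω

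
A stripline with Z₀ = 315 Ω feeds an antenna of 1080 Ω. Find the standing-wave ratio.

VSWR ≈ 3.43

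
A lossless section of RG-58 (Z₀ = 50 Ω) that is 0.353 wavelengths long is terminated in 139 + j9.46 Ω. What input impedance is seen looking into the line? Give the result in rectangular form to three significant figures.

βl = 2π × 0.353 = 127°
tan(βl) = tan(127°) = -1.32
Z_in = Z_0·(Z_L + jZ_0·tanβl)/(Z_0 + jZ_L·tanβl)
     = 50·(139 − j56.7)/(62.5 − j184)

Z_in ≈ 25.3 + j29.2 Ω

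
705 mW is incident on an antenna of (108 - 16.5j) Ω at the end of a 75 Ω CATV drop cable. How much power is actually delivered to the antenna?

P_delivered ≈ 677 mW

|Γ| = |(33 − j16.5)/(183 − j16.5)| = 0.201
|Γ|² = 0.0403
P_refl = |Γ|²·P_inc = 28.4 mW, P_del = (1 − |Γ|²)·P_inc = 677 mW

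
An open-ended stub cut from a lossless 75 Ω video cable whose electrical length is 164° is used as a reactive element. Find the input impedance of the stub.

Z_in ≈ +j262 Ω

tan(βl) = -0.287
For an open-ended stub, Z_in = −jZ_0·cot(βl) = −jZ_0/tan(βl)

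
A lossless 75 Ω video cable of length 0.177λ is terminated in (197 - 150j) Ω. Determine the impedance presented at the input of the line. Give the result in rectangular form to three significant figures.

βl = 2π × 0.177 = 63.7°
tan(βl) = tan(63.7°) = 2.03
Z_in = Z_0·(Z_L + jZ_0·tanβl)/(Z_0 + jZ_L·tanβl)
     = 75·(197 + j1.88)/(379 + j399)

Z_in ≈ 18.7 − j19.3 Ω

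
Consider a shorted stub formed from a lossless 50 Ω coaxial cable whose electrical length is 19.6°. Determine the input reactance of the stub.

X_in ≈ 17.8 Ω (inductive)

tan(βl) = 0.356
For a shorted stub, Z_in = jZ_0·tan(βl)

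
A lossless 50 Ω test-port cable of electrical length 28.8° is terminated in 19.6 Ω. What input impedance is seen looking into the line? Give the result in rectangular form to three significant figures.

Z_in ≈ 24.4 + j22.2 Ω

tan(βl) = tan(28.8°) = 0.55
Z_in = Z_0·(Z_L + jZ_0·tanβl)/(Z_0 + jZ_L·tanβl)
     = 50·(19.6 + j27.5)/(50 + j10.8)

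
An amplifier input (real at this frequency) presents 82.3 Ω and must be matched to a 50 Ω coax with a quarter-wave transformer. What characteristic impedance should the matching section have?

Z_qwt = √(Z_0·R_L) = √(50 × 82.3) = √4115

Z_qwt ≈ 64.1 Ω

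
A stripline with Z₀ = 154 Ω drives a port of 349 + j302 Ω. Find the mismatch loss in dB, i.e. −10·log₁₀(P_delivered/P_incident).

Γ = (195 + j302)/(503 + j302), |Γ| = 0.613
|Γ|² = 0.375, so P_del/P_inc = 1 − |Γ|² = 0.625
ML = −10·log₁₀(1 − |Γ|²)

mismatch loss ≈ 2.04 dB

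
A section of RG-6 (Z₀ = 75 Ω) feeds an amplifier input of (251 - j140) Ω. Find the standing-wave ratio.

VSWR ≈ 4.46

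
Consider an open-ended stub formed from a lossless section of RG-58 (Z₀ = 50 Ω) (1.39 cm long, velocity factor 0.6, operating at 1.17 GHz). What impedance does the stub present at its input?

Z_in ≈ −j78.4 Ω

λ = v/f = 0.6·c / 1.17 GHz = 0.154 m
βl = 2π·l/λ = 2π × 0.0903 = 32.5°
tan(βl) = 0.638
For an open-ended stub, Z_in = −jZ_0·cot(βl) = −jZ_0/tan(βl)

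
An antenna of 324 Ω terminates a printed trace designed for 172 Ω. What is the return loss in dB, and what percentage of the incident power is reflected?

Γ = (324 − 172)/(324 + 172) = 0.306
RL = −20·log₁₀(0.306) = 10.3 dB
P_refl/P_inc = |Γ|² = 0.0939

RL ≈ 10.3 dB; 9.39% of incident power reflected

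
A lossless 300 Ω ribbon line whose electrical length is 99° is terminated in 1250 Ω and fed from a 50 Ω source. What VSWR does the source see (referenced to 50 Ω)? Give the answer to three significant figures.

VSWR ≈ 2.25

tan(βl) = -6.31
Z_in = Z_0·(Z_L + jZ_0·tanβl)/(Z_0 + jZ_L·tanβl) = 73.7 + j44.7 Ω
Γ_s = (Z_in − Z_s)/(Z_in + Z_s) = (23.7 + j44.7)/(124 + j44.7), |Γ_s| = 0.385
VSWR = (1 + |Γ_s|)/(1 − |Γ_s|)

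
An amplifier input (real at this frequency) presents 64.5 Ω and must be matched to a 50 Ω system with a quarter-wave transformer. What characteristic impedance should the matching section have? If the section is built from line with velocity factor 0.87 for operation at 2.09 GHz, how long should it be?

Z_qwt = √(Z_0·R_L) = √(50 × 64.5) = √3225
λ = 0.87·c/f = 0.125 m, so l = λ/4 = 0.0312 m

Z_qwt ≈ 56.8 Ω; length ≈ 3.12 cm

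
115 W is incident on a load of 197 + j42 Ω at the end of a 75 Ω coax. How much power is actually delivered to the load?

P_delivered ≈ 89.7 W

|Γ| = |(122 + j42)/(272 + j42)| = 0.469
|Γ|² = 0.22
P_refl = |Γ|²·P_inc = 25.3 W, P_del = (1 − |Γ|²)·P_inc = 89.7 W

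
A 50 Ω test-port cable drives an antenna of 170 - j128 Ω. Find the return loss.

Γ = (120 − j128)/(220 − j128), |Γ| = 0.689
RL = −20·log₁₀|Γ| = −20·log₁₀(0.689)

RL ≈ 3.23 dB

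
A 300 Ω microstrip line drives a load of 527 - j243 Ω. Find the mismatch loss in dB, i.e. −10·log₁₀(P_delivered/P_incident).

Γ = (227 − j243)/(827 − j243), |Γ| = 0.386
|Γ|² = 0.149, so P_del/P_inc = 1 − |Γ|² = 0.851
ML = −10·log₁₀(1 − |Γ|²)

mismatch loss ≈ 0.7 dB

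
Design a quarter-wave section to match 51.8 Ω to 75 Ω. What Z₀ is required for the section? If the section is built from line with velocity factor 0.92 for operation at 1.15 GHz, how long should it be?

Z_qwt ≈ 62.3 Ω; length ≈ 6 cm

Z_qwt = √(Z_0·R_L) = √(75 × 51.8) = √3885
λ = 0.92·c/f = 0.24 m, so l = λ/4 = 0.06 m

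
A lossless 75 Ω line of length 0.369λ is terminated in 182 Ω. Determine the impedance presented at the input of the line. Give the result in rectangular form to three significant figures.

Z_in ≈ 50.2 + j50.4 Ω

βl = 2π × 0.369 = 133°
tan(βl) = tan(133°) = -1.08
Z_in = Z_0·(Z_L + jZ_0·tanβl)/(Z_0 + jZ_L·tanβl)
     = 75·(182 − j80.9)/(75 − j196)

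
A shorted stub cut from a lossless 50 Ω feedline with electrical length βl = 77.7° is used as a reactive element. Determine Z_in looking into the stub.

Z_in ≈ +j229 Ω

tan(βl) = 4.59
For a shorted stub, Z_in = jZ_0·tan(βl)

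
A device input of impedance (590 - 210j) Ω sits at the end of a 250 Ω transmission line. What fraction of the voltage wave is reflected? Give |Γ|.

Γ = (Z_L − Z_0)/(Z_L + Z_0) = (340 − j210)/(840 − j210)
|Γ| = 400/866

|Γ| ≈ 0.462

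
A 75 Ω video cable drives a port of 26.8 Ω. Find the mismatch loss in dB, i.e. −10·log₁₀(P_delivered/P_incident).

mismatch loss ≈ 1.1 dB

Γ = (26.8 − 75)/(26.8 + 75) = -0.473
|Γ|² = 0.224, so P_del/P_inc = 1 − |Γ|² = 0.776
ML = −10·log₁₀(1 − |Γ|²)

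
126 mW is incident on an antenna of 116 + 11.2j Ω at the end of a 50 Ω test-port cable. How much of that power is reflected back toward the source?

P_reflected ≈ 20.4 mW

|Γ| = |(66 + j11.2)/(166 + j11.2)| = 0.402
|Γ|² = 0.162
P_refl = |Γ|²·P_inc = 20.4 mW, P_del = (1 − |Γ|²)·P_inc = 106 mW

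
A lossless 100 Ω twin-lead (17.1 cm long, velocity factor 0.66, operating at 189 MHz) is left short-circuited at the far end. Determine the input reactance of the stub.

X_in ≈ 165 Ω (inductive)

λ = v/f = 0.66·c / 189 MHz = 1.05 m
βl = 2π·l/λ = 2π × 0.163 = 58.8°
tan(βl) = 1.65
For a short-circuited stub, Z_in = jZ_0·tan(βl)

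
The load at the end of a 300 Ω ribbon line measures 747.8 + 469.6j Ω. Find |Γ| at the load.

|Γ| ≈ 0.565

Γ = (Z_L − Z_0)/(Z_L + Z_0) = (447.8 + j469.6)/(1048 + j469.6)
|Γ| = 649/1150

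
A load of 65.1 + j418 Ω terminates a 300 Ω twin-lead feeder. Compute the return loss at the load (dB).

RL ≈ 1.27 dB

Γ = (-234.9 + j418)/(365.1 + j418), |Γ| = 0.864
RL = −20·log₁₀|Γ| = −20·log₁₀(0.864)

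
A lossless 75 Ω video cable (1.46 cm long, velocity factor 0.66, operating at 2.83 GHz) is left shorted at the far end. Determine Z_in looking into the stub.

Z_in ≈ +j282 Ω

λ = v/f = 0.66·c / 2.83 GHz = 0.07 m
βl = 2π·l/λ = 2π × 0.209 = 75.1°
tan(βl) = 3.76
For a shorted stub, Z_in = jZ_0·tan(βl)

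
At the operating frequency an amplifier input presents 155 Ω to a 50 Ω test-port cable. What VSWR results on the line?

Γ = (155 − 50)/(155 + 50) = 0.512
VSWR = (1 + 0.512)/(1 − 0.512)

VSWR ≈ 3.1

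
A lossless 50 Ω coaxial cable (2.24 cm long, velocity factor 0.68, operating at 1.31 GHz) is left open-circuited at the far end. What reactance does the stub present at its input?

X_in ≈ -39.4 Ω (capacitive)

λ = v/f = 0.68·c / 1.31 GHz = 0.156 m
βl = 2π·l/λ = 2π × 0.144 = 51.8°
tan(βl) = 1.27
For an open-circuited stub, Z_in = −jZ_0·cot(βl) = −jZ_0/tan(βl)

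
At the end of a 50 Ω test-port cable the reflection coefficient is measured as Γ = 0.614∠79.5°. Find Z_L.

Z_L ≈ 27 + j52.4 Ω

Z_L = Z_0·(1 + Γ)/(1 − Γ) = 50·(1.11 + j0.604)/(0.888 − j0.604)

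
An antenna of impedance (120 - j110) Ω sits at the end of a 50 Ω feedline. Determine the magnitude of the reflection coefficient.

|Γ| ≈ 0.644

Γ = (Z_L − Z_0)/(Z_L + Z_0) = (70 − j110)/(170 − j110)
|Γ| = 130/202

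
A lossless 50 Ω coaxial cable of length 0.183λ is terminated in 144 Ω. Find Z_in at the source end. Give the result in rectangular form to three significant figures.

Z_in ≈ 20.3 − j19.2 Ω

βl = 2π × 0.183 = 65.9°
tan(βl) = tan(65.9°) = 2.23
Z_in = Z_0·(Z_L + jZ_0·tanβl)/(Z_0 + jZ_L·tanβl)
     = 50·(144 + j112)/(50 + j322)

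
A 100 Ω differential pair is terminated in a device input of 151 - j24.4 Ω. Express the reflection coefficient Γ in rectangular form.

Γ = (Z_L − Z_0)/(Z_L + Z_0) = (51 − j24.4)/(251 − j24.4)

Γ ≈ 0.211 − j0.0767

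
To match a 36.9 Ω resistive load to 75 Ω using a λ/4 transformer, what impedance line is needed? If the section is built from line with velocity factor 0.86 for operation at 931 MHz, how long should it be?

Z_qwt ≈ 52.6 Ω; length ≈ 6.93 cm

Z_qwt = √(Z_0·R_L) = √(75 × 36.9) = √2768
λ = 0.86·c/f = 0.277 m, so l = λ/4 = 0.0693 m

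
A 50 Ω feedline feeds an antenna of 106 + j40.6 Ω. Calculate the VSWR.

Γ = (Z_L − Z_0)/(Z_L + Z_0) = (56 + j40.6)/(156 + j40.6)
|Γ| = 69.2/161 = 0.429
VSWR = (1 + |Γ|)/(1 − |Γ|) = 1.43/0.571

VSWR ≈ 2.5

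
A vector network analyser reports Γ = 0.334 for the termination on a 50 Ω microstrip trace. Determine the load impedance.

Z_L ≈ 100 Ω

Z_L = Z_0·(1 + Γ)/(1 − Γ) = 50·(1.33)/(0.666)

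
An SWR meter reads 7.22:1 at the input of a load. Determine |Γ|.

|Γ| = (S − 1)/(S + 1) = (7.22 − 1)/(7.22 + 1) = 6.22/8.22

|Γ| ≈ 0.757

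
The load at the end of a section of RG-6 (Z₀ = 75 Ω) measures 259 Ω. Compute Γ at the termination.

Γ = 0.551

Γ = (Z_L − Z_0)/(Z_L + Z_0) = (259 − 75)/(259 + 75) = 184/334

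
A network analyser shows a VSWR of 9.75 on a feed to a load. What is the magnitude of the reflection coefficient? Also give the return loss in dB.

|Γ| ≈ 0.814; return loss ≈ 1.79 dB

|Γ| = (S − 1)/(S + 1) = (9.75 − 1)/(9.75 + 1) = 8.75/10.8
RL = −20·log₁₀|Γ| = −20·log₁₀(0.814)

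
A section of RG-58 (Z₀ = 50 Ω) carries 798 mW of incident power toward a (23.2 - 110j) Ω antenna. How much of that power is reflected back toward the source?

|Γ| = |(-26.8 − j110)/(73.2 − j110)| = 0.857
|Γ|² = 0.734
P_refl = |Γ|²·P_inc = 586 mW, P_del = (1 − |Γ|²)·P_inc = 212 mW

P_reflected ≈ 586 mW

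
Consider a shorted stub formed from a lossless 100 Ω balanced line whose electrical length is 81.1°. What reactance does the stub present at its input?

X_in ≈ 639 Ω (inductive)

tan(βl) = 6.39
For a shorted stub, Z_in = jZ_0·tan(βl)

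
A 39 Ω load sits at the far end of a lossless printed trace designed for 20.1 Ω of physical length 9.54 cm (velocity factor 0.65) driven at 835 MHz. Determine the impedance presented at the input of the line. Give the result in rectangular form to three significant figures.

λ = v/f = 0.65·c / 835 MHz = 0.234 m
βl = 2π·l/λ = 2π × 0.409 = 147°
tan(βl) = tan(147°) = -0.648
Z_in = Z_0·(Z_L + jZ_0·tanβl)/(Z_0 + jZ_L·tanβl)
     = 20.1·(39 − j13)/(20.1 − j25.3)

Z_in ≈ 21.5 + j14 Ω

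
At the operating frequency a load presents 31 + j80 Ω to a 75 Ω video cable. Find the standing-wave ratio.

Γ = (Z_L − Z_0)/(Z_L + Z_0) = (-44 + j80)/(106 + j80)
|Γ| = 91.3/133 = 0.688
VSWR = (1 + |Γ|)/(1 − |Γ|) = 1.69/0.312

VSWR ≈ 5.4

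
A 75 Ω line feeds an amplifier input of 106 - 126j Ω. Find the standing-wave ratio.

VSWR ≈ 3.86

Γ = (Z_L − Z_0)/(Z_L + Z_0) = (31 − j126)/(181 − j126)
|Γ| = 130/221 = 0.588
VSWR = (1 + |Γ|)/(1 − |Γ|) = 1.59/0.412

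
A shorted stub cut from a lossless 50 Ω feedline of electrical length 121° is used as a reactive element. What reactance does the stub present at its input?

X_in ≈ -83.2 Ω (capacitive)

tan(βl) = -1.66
For a shorted stub, Z_in = jZ_0·tan(βl)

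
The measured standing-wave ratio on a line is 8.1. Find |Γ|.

|Γ| ≈ 0.78

|Γ| = (S − 1)/(S + 1) = (8.1 − 1)/(8.1 + 1) = 7.1/9.1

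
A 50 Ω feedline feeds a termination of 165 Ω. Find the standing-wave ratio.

VSWR ≈ 3.3

For a purely resistive load, VSWR = R_L/Z_0 or Z_0/R_L (whichever > 1) = 165/50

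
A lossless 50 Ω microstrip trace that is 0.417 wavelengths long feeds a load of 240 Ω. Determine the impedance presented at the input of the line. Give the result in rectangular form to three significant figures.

βl = 2π × 0.417 = 150°
tan(βl) = tan(150°) = -0.575
Z_in = Z_0·(Z_L + jZ_0·tanβl)/(Z_0 + jZ_L·tanβl)
     = 50·(240 − j28.7)/(50 − j138)

Z_in ≈ 37.1 + j73.6 Ω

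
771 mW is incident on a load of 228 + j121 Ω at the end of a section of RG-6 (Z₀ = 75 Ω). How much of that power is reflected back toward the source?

P_reflected ≈ 276 mW

|Γ| = |(153 + j121)/(303 + j121)| = 0.598
|Γ|² = 0.357
P_refl = |Γ|²·P_inc = 276 mW, P_del = (1 − |Γ|²)·P_inc = 495 mW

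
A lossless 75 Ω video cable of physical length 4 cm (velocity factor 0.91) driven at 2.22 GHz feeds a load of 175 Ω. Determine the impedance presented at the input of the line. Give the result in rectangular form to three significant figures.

Z_in ≈ 38.7 + j29.9 Ω

λ = v/f = 0.91·c / 2.22 GHz = 0.123 m
βl = 2π·l/λ = 2π × 0.325 = 117°
tan(βl) = tan(117°) = -1.95
Z_in = Z_0·(Z_L + jZ_0·tanβl)/(Z_0 + jZ_L·tanβl)
     = 75·(175 − j147)/(75 − j342)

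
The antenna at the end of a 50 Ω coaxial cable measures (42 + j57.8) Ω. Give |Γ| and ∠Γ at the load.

Γ = (Z_L − Z_0)/(Z_L + Z_0) = (-8 + j57.8)/(92 + j57.8)
|Γ| = 58.4/109 = 0.537

Γ ≈ 0.537 ∠ 65.7°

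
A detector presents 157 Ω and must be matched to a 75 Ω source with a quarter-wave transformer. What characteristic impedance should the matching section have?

Z_qwt ≈ 109 Ω

Z_qwt = √(Z_0·R_L) = √(75 × 157) = √11780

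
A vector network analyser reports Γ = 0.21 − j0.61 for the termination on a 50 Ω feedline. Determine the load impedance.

Z_L ≈ 29.3 − j61.2 Ω

Z_L = Z_0·(1 + Γ)/(1 − Γ) = 50·(1.21 − j0.61)/(0.79 + j0.61)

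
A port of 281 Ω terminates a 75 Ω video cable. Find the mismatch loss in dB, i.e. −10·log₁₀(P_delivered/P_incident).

mismatch loss ≈ 1.77 dB

Γ = (281 − 75)/(281 + 75) = 0.579
|Γ|² = 0.335, so P_del/P_inc = 1 − |Γ|² = 0.665
ML = −10·log₁₀(1 − |Γ|²)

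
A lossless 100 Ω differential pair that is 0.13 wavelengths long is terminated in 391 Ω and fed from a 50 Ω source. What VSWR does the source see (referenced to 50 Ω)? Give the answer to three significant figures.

VSWR ≈ 4.83

βl = 2π × 0.13 = 46.8°
tan(βl) = 1.06
Z_in = Z_0·(Z_L + jZ_0·tanβl)/(Z_0 + jZ_L·tanβl) = 45.5 − j83 Ω
Γ_s = (Z_in − Z_s)/(Z_in + Z_s) = (-4.5 − j83)/(95.5 − j83), |Γ_s| = 0.657
VSWR = (1 + |Γ_s|)/(1 − |Γ_s|)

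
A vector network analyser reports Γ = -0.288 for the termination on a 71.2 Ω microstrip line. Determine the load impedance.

Z_L ≈ 39.4 Ω

Z_L = Z_0·(1 + Γ)/(1 − Γ) = 71.2·(0.712)/(1.29)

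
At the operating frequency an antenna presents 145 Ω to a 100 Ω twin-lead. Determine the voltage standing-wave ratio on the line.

VSWR ≈ 1.45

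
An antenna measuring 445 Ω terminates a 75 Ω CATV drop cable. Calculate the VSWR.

Γ = (445 − 75)/(445 + 75) = 0.712
VSWR = (1 + 0.712)/(1 − 0.712)

VSWR ≈ 5.93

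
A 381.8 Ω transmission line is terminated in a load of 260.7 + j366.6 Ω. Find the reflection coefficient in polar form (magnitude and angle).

Γ = (Z_L − Z_0)/(Z_L + Z_0) = (-121.1 + j366.6)/(642.5 + j366.6)
|Γ| = 386/740 = 0.522

Γ ≈ 0.522 ∠ 78.6°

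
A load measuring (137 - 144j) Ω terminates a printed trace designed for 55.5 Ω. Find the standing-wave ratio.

VSWR ≈ 5.42

Γ = (Z_L − Z_0)/(Z_L + Z_0) = (81.5 − j144)/(192.5 − j144)
|Γ| = 165/240 = 0.688
VSWR = (1 + |Γ|)/(1 − |Γ|) = 1.69/0.312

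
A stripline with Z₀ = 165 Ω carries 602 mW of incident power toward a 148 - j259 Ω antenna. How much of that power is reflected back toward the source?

P_reflected ≈ 246 mW

|Γ| = |(-17 − j259)/(313 − j259)| = 0.639
|Γ|² = 0.408
P_refl = |Γ|²·P_inc = 246 mW, P_del = (1 − |Γ|²)·P_inc = 356 mW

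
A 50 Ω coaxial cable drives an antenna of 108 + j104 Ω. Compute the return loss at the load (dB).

Γ = (58 + j104)/(158 + j104), |Γ| = 0.63
RL = −20·log₁₀|Γ| = −20·log₁₀(0.63)

RL ≈ 4.02 dB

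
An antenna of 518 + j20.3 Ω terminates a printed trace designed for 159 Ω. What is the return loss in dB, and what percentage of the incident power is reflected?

Γ = (359 + j20.3)/(677 + j20.3), |Γ| = 0.531
RL = −20·log₁₀(0.531) = 5.5 dB
P_refl/P_inc = |Γ|² = 0.282

RL ≈ 5.5 dB; 28.2% of incident power reflected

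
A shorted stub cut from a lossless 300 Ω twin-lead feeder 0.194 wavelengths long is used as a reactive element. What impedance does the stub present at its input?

βl = 2π × 0.194 = 69.8°
tan(βl) = 2.72
For a shorted stub, Z_in = jZ_0·tan(βl)

Z_in ≈ +j817 Ω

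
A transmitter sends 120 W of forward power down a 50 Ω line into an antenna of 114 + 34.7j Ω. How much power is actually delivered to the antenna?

P_delivered ≈ 97.4 W

|Γ| = |(64 + j34.7)/(164 + j34.7)| = 0.434
|Γ|² = 0.189
P_refl = |Γ|²·P_inc = 22.6 W, P_del = (1 − |Γ|²)·P_inc = 97.4 W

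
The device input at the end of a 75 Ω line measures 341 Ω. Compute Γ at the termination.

Γ = 0.639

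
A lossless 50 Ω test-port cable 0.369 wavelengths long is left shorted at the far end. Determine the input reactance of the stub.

βl = 2π × 0.369 = 133°
tan(βl) = -1.08
For a shorted stub, Z_in = jZ_0·tan(βl)

X_in ≈ -53.9 Ω (capacitive)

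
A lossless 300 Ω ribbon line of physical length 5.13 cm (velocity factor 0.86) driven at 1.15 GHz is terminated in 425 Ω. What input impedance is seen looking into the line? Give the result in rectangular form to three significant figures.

Z_in ≈ 214 − j20.1 Ω

λ = v/f = 0.86·c / 1.15 GHz = 0.224 m
βl = 2π·l/λ = 2π × 0.229 = 82.3°
tan(βl) = tan(82.3°) = 7.41
Z_in = Z_0·(Z_L + jZ_0·tanβl)/(Z_0 + jZ_L·tanβl)
     = 300·(425 + j2220)/(300 + j3150)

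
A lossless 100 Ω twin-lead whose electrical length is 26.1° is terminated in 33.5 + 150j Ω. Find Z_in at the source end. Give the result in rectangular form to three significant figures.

tan(βl) = tan(26.1°) = 0.49
Z_in = Z_0·(Z_L + jZ_0·tanβl)/(Z_0 + jZ_L·tanβl)
     = 100·(33.5 + j199)/(26.5 + j16.4)

Z_in ≈ 427 + j486 Ω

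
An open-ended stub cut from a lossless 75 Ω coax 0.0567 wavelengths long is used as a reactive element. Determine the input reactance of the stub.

X_in ≈ -202 Ω (capacitive)

βl = 2π × 0.0567 = 20.4°
tan(βl) = 0.372
For an open-ended stub, Z_in = −jZ_0·cot(βl) = −jZ_0/tan(βl)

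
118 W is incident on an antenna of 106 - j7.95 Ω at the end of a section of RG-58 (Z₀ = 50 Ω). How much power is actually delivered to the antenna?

|Γ| = |(56 − j7.95)/(156 − j7.95)| = 0.362
|Γ|² = 0.131
P_refl = |Γ|²·P_inc = 15.5 W, P_del = (1 − |Γ|²)·P_inc = 103 W

P_delivered ≈ 103 W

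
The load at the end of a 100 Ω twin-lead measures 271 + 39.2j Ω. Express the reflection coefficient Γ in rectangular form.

Γ ≈ 0.467 + j0.0563

Γ = (Z_L − Z_0)/(Z_L + Z_0) = (171 + j39.2)/(371 + j39.2)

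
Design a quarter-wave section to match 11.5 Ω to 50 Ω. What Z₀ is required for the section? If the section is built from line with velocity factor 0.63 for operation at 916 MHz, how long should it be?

Z_qwt ≈ 24 Ω; length ≈ 5.16 cm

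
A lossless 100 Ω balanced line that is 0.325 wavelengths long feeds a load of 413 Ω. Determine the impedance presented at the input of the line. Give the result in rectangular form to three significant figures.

βl = 2π × 0.325 = 117°
tan(βl) = tan(117°) = -1.96
Z_in = Z_0·(Z_L + jZ_0·tanβl)/(Z_0 + jZ_L·tanβl)
     = 100·(413 − j196)/(100 − j811)

Z_in ≈ 30 + j47.2 Ω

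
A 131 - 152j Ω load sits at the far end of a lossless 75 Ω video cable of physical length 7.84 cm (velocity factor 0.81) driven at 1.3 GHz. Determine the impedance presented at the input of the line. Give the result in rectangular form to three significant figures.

Z_in ≈ 180 + j158 Ω

λ = v/f = 0.81·c / 1.3 GHz = 0.187 m
βl = 2π·l/λ = 2π × 0.419 = 151°
tan(βl) = tan(151°) = -0.554
Z_in = Z_0·(Z_L + jZ_0·tanβl)/(Z_0 + jZ_L·tanβl)
     = 75·(131 − j194)/(-9.28 − j72.6)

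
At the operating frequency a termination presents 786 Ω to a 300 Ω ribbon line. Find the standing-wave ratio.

Γ = (786 − 300)/(786 + 300) = 0.448
VSWR = (1 + 0.448)/(1 − 0.448)

VSWR ≈ 2.62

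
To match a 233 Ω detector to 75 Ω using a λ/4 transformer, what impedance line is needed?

Z_qwt ≈ 132 Ω

Z_qwt = √(Z_0·R_L) = √(75 × 233) = √17480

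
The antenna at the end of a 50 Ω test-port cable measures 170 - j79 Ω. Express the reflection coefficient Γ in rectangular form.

Γ ≈ 0.597 − j0.145

Γ = (Z_L − Z_0)/(Z_L + Z_0) = (120 − j79)/(220 − j79)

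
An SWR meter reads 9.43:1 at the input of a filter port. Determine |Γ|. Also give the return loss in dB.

|Γ| ≈ 0.808; return loss ≈ 1.85 dB

|Γ| = (S − 1)/(S + 1) = (9.43 − 1)/(9.43 + 1) = 8.43/10.4
RL = −20·log₁₀|Γ| = −20·log₁₀(0.808)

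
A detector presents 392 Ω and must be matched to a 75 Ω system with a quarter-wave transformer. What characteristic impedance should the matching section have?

Z_qwt = √(Z_0·R_L) = √(75 × 392) = √29400

Z_qwt ≈ 171 Ω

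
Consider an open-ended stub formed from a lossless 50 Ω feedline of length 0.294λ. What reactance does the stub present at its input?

X_in ≈ 14.2 Ω (inductive)

βl = 2π × 0.294 = 106°
tan(βl) = -3.52
For an open-ended stub, Z_in = −jZ_0·cot(βl) = −jZ_0/tan(βl)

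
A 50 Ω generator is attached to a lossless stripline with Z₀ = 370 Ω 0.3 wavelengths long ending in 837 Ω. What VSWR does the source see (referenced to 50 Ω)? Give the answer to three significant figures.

βl = 2π × 0.3 = 108°
tan(βl) = -3.08
Z_in = Z_0·(Z_L + jZ_0·tanβl)/(Z_0 + jZ_L·tanβl) = 177 + j94.8 Ω
Γ_s = (Z_in − Z_s)/(Z_in + Z_s) = (127 + j94.8)/(227 + j94.8), |Γ_s| = 0.644
VSWR = (1 + |Γ_s|)/(1 − |Γ_s|)

VSWR ≈ 4.62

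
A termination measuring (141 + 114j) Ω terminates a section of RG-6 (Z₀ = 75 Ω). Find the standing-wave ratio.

Γ = (Z_L − Z_0)/(Z_L + Z_0) = (66 + j114)/(216 + j114)
|Γ| = 132/244 = 0.539
VSWR = (1 + |Γ|)/(1 − |Γ|) = 1.54/0.461

VSWR ≈ 3.34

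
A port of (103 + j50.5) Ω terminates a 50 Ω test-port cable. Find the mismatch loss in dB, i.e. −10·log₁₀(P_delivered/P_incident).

Γ = (53 + j50.5)/(153 + j50.5), |Γ| = 0.454
|Γ|² = 0.206, so P_del/P_inc = 1 − |Γ|² = 0.794
ML = −10·log₁₀(1 − |Γ|²)

mismatch loss ≈ 1 dB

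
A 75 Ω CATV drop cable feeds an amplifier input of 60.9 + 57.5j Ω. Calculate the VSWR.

VSWR ≈ 2.34

Γ = (Z_L − Z_0)/(Z_L + Z_0) = (-14.1 + j57.5)/(135.9 + j57.5)
|Γ| = 59.2/148 = 0.401
VSWR = (1 + |Γ|)/(1 − |Γ|) = 1.4/0.599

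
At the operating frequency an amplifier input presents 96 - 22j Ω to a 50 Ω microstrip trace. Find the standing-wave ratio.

VSWR ≈ 2.06

Γ = (Z_L − Z_0)/(Z_L + Z_0) = (46 − j22)/(146 − j22)
|Γ| = 51/148 = 0.345
VSWR = (1 + |Γ|)/(1 − |Γ|) = 1.35/0.655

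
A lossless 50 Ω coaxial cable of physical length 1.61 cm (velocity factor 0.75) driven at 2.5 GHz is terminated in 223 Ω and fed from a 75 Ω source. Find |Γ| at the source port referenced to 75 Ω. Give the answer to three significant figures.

|Γ| ≈ 0.715

λ = v/f = 0.75·c / 2.5 GHz = 0.09 m
βl = 2π·l/λ = 2π × 0.179 = 64.4°
tan(βl) = 2.09
Z_in = Z_0·(Z_L + jZ_0·tanβl)/(Z_0 + jZ_L·tanβl) = 13.6 − j22.5 Ω
Γ_s = (Z_in − Z_s)/(Z_in + Z_s) = (-61.4 − j22.5)/(88.6 − j22.5), |Γ_s| = 0.715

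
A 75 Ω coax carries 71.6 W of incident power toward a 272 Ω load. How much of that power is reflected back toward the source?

P_reflected ≈ 23.1 W

Γ = (272 − 75)/(272 + 75) = 0.568
|Γ|² = 0.322
P_refl = |Γ|²·P_inc = 23.1 W, P_del = (1 − |Γ|²)·P_inc = 48.5 W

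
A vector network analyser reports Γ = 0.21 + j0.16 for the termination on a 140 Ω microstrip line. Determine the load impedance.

Z_L = Z_0·(1 + Γ)/(1 − Γ) = 140·(1.21 + j0.16)/(0.79 − j0.16)

Z_L ≈ 200 + j69 Ω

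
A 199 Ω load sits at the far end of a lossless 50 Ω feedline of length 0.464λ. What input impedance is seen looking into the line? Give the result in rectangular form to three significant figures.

Z_in ≈ 114 + j92.9 Ω

βl = 2π × 0.464 = 167°
tan(βl) = tan(167°) = -0.23
Z_in = Z_0·(Z_L + jZ_0·tanβl)/(Z_0 + jZ_L·tanβl)
     = 50·(199 − j11.5)/(50 − j45.8)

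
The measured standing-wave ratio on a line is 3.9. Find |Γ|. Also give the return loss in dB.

|Γ| ≈ 0.592; return loss ≈ 4.56 dB

|Γ| = (S − 1)/(S + 1) = (3.9 − 1)/(3.9 + 1) = 2.9/4.9
RL = −20·log₁₀|Γ| = −20·log₁₀(0.592)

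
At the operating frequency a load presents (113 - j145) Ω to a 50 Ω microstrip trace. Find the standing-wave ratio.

VSWR ≈ 6.26

Γ = (Z_L − Z_0)/(Z_L + Z_0) = (63 − j145)/(163 − j145)
|Γ| = 158/218 = 0.725
VSWR = (1 + |Γ|)/(1 − |Γ|) = 1.72/0.275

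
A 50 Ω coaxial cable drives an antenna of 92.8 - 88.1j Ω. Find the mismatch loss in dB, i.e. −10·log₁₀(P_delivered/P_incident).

Γ = (42.8 − j88.1)/(142.8 − j88.1), |Γ| = 0.584
|Γ|² = 0.341, so P_del/P_inc = 1 − |Γ|² = 0.659
ML = −10·log₁₀(1 − |Γ|²)

mismatch loss ≈ 1.81 dB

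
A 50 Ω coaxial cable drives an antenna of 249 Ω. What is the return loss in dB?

Γ = (249 − 50)/(249 + 50) = 0.666
RL = −20·log₁₀|Γ| = −20·log₁₀(0.666)

RL ≈ 3.54 dB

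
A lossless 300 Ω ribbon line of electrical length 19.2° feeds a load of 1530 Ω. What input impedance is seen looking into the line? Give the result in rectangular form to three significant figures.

Z_in ≈ 413 − j629 Ω

tan(βl) = tan(19.2°) = 0.348
Z_in = Z_0·(Z_L + jZ_0·tanβl)/(Z_0 + jZ_L·tanβl)
     = 300·(1530 + j104)/(300 + j533)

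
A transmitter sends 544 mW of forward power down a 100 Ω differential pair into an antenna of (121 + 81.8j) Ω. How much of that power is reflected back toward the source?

P_reflected ≈ 69.9 mW

|Γ| = |(21 + j81.8)/(221 + j81.8)| = 0.358
|Γ|² = 0.128
P_refl = |Γ|²·P_inc = 69.9 mW, P_del = (1 − |Γ|²)·P_inc = 474 mW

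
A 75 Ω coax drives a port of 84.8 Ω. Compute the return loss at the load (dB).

RL ≈ 24.2 dB

Γ = (84.8 − 75)/(84.8 + 75) = 0.0613
RL = −20·log₁₀|Γ| = −20·log₁₀(0.0613)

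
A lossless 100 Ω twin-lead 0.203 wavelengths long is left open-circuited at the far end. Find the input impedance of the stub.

βl = 2π × 0.203 = 73.1°
tan(βl) = 3.29
For an open-circuited stub, Z_in = −jZ_0·cot(βl) = −jZ_0/tan(βl)

Z_in ≈ −j30.4 Ω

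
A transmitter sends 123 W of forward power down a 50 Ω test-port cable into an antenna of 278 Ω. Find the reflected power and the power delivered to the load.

P_reflected ≈ 59.4 W; P_delivered ≈ 63.6 W

Γ = (278 − 50)/(278 + 50) = 0.695
|Γ|² = 0.483
P_refl = |Γ|²·P_inc = 59.4 W, P_del = (1 − |Γ|²)·P_inc = 63.6 W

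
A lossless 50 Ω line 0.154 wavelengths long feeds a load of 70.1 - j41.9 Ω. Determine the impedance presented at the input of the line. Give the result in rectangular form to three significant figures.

Z_in ≈ 24.1 − j8.24 Ω

βl = 2π × 0.154 = 55.4°
tan(βl) = tan(55.4°) = 1.45
Z_in = Z_0·(Z_L + jZ_0·tanβl)/(Z_0 + jZ_L·tanβl)
     = 50·(70.1 + j30.7)/(111 + j102)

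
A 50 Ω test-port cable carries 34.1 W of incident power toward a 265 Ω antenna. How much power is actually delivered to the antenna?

Γ = (265 − 50)/(265 + 50) = 0.683
|Γ|² = 0.466
P_refl = |Γ|²·P_inc = 15.9 W, P_del = (1 − |Γ|²)·P_inc = 18.2 W

P_delivered ≈ 18.2 W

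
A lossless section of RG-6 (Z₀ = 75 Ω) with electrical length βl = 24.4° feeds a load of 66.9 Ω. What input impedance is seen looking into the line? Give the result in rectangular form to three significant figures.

tan(βl) = tan(24.4°) = 0.454
Z_in = Z_0·(Z_L + jZ_0·tanβl)/(Z_0 + jZ_L·tanβl)
     = 75·(66.9 + j34)/(75 + j30.3)

Z_in ≈ 69.3 + j5.97 Ω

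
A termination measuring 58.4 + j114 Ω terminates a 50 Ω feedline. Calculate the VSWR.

VSWR ≈ 6.32

Γ = (Z_L − Z_0)/(Z_L + Z_0) = (8.4 + j114)/(108.4 + j114)
|Γ| = 114/157 = 0.727
VSWR = (1 + |Γ|)/(1 − |Γ|) = 1.73/0.273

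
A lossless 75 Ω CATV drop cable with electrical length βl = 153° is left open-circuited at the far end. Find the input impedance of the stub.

Z_in ≈ +j147 Ω

tan(βl) = -0.51
For an open-circuited stub, Z_in = −jZ_0·cot(βl) = −jZ_0/tan(βl)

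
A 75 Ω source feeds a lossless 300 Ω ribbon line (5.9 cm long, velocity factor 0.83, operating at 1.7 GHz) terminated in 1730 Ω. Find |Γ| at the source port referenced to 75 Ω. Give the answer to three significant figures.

|Γ| ≈ 0.883

λ = v/f = 0.83·c / 1.7 GHz = 0.146 m
βl = 2π·l/λ = 2π × 0.403 = 145°
tan(βl) = -0.7
Z_in = Z_0·(Z_L + jZ_0·tanβl)/(Z_0 + jZ_L·tanβl) = 149 + j392 Ω
Γ_s = (Z_in − Z_s)/(Z_in + Z_s) = (74.1 + j392)/(224 + j392), |Γ_s| = 0.883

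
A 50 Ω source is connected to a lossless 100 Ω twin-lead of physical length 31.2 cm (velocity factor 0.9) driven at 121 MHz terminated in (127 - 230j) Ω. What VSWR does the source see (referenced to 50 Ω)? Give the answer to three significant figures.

VSWR ≈ 4.23

λ = v/f = 0.9·c / 121 MHz = 2.23 m
βl = 2π·l/λ = 2π × 0.14 = 50.3°
tan(βl) = 1.21
Z_in = Z_0·(Z_L + jZ_0·tanβl)/(Z_0 + jZ_L·tanβl) = 18.8 − j36.6 Ω
Γ_s = (Z_in − Z_s)/(Z_in + Z_s) = (-31.2 − j36.6)/(68.8 − j36.6), |Γ_s| = 0.617
VSWR = (1 + |Γ_s|)/(1 − |Γ_s|)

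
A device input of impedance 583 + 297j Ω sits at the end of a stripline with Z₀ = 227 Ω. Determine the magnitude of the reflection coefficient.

|Γ| ≈ 0.537

Γ = (Z_L − Z_0)/(Z_L + Z_0) = (356 + j297)/(810 + j297)
|Γ| = 464/863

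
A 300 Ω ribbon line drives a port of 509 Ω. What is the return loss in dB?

RL ≈ 11.8 dB

Γ = (509 − 300)/(509 + 300) = 0.258
RL = −20·log₁₀|Γ| = −20·log₁₀(0.258)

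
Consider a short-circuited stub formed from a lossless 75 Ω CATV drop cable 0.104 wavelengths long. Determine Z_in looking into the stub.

Z_in ≈ +j57.4 Ω

βl = 2π × 0.104 = 37.4°
tan(βl) = 0.766
For a short-circuited stub, Z_in = jZ_0·tan(βl)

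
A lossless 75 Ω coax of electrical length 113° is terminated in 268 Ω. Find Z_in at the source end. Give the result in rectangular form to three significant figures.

Z_in ≈ 24.4 + j28.9 Ω

tan(βl) = tan(113°) = -2.36
Z_in = Z_0·(Z_L + jZ_0·tanβl)/(Z_0 + jZ_L·tanβl)
     = 75·(268 − j177)/(75 − j631)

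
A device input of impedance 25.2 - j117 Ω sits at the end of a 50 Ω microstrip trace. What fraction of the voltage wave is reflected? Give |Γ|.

|Γ| ≈ 0.86

Γ = (Z_L − Z_0)/(Z_L + Z_0) = (-24.8 − j117)/(75.2 − j117)
|Γ| = 120/139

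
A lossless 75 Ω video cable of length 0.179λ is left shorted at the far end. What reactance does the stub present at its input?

βl = 2π × 0.179 = 64.4°
tan(βl) = 2.09
For a shorted stub, Z_in = jZ_0·tan(βl)

X_in ≈ 157 Ω (inductive)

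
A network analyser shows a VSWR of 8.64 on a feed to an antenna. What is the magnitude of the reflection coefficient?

|Γ| ≈ 0.793

|Γ| = (S − 1)/(S + 1) = (8.64 − 1)/(8.64 + 1) = 7.64/9.64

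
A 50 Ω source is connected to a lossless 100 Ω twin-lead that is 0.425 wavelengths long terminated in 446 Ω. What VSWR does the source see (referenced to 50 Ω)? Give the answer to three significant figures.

βl = 2π × 0.425 = 153°
tan(βl) = -0.51
Z_in = Z_0·(Z_L + jZ_0·tanβl)/(Z_0 + jZ_L·tanβl) = 91.1 + j156 Ω
Γ_s = (Z_in − Z_s)/(Z_in + Z_s) = (41.1 + j156)/(141 + j156), |Γ_s| = 0.767
VSWR = (1 + |Γ_s|)/(1 − |Γ_s|)

VSWR ≈ 7.59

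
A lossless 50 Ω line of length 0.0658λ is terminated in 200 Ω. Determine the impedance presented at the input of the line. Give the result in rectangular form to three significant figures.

βl = 2π × 0.0658 = 23.7°
tan(βl) = tan(23.7°) = 0.439
Z_in = Z_0·(Z_L + jZ_0·tanβl)/(Z_0 + jZ_L·tanβl)
     = 50·(200 + j21.9)/(50 + j87.7)

Z_in ≈ 58.5 − j80.7 Ω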